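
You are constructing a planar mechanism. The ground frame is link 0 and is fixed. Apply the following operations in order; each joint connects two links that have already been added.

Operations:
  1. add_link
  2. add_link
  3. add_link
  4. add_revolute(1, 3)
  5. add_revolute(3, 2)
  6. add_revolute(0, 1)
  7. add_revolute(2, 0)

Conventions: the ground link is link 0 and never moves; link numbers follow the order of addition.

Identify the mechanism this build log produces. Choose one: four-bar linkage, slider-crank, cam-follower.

links: 4 (incl. ground); joints: 4 revolute, 0 prismatic, 0 higher (cam) pair, forming one closed loop
4 links in a single 4R loop → four-bar linkage

four-bar linkage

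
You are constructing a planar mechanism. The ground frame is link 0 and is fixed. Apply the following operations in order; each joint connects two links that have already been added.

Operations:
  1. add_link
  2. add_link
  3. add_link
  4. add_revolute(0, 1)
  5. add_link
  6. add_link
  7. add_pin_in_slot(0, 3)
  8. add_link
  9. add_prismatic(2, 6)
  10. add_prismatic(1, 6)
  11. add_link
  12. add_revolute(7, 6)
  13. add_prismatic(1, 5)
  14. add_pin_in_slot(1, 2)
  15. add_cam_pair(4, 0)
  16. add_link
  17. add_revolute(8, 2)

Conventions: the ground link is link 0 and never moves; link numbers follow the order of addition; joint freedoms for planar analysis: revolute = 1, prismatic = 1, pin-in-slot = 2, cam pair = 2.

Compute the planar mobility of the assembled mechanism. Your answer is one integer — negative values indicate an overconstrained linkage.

link 0 = ground. State L|J1|J2 = 1|0|0
+link1  2|0|0
+link2  3|0|0
+link3  4|0|0
R(0,1) f=1→J1  4|1|0
+link4  5|1|0
+link5  6|1|0
PS(0,3) f=2→J2  6|1|1
+link6  7|1|1
P(2,6) f=1→J1  7|2|1
P(1,6) f=1→J1  7|3|1
+link7  8|3|1
R(7,6) f=1→J1  8|4|1
P(1,5) f=1→J1  8|5|1
PS(1,2) f=2→J2  8|5|2
C(4,0) f=2→J2  8|5|3
+link8  9|5|3
R(8,2) f=1→J1  9|6|3
M = 3(9−1)−2·6−3 = 24−12−3 = 9

M = 9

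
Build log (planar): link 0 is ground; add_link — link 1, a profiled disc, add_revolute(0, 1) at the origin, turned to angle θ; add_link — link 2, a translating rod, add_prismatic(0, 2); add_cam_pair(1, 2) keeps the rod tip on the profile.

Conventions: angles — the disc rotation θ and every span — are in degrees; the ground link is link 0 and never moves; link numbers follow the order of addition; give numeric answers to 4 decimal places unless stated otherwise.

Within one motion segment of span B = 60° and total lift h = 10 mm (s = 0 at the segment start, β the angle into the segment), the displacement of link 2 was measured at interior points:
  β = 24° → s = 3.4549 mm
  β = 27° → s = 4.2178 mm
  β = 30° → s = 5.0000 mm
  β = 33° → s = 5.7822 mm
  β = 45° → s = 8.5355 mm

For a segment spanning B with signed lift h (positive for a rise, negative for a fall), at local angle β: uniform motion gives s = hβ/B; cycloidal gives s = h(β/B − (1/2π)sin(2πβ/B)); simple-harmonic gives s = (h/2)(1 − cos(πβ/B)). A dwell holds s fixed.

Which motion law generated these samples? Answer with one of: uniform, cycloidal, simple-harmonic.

candidates at β/B = r: uniform s = h·r (linear in β); cycloidal s = h·(r − sin(2πr)/(2π)); simple-harmonic s = (h/2)(1 − cos(πr))
β=24°: printed 3.4549 | uniform 4.0000, cycloidal 3.0645, simple-harmonic 3.4549
β=27°: printed 4.2178 | uniform 4.5000, cycloidal 4.0082, simple-harmonic 4.2178
β=30°: printed 5.0000 | uniform 5.0000, cycloidal 5.0000, simple-harmonic 5.0000
β=33°: printed 5.7822 | uniform 5.5000, cycloidal 5.9918, simple-harmonic 5.7822
β=45°: printed 8.5355 | uniform 7.5000, cycloidal 9.0915, simple-harmonic 8.5355
only one law matches every sample → simple-harmonic

simple-harmonic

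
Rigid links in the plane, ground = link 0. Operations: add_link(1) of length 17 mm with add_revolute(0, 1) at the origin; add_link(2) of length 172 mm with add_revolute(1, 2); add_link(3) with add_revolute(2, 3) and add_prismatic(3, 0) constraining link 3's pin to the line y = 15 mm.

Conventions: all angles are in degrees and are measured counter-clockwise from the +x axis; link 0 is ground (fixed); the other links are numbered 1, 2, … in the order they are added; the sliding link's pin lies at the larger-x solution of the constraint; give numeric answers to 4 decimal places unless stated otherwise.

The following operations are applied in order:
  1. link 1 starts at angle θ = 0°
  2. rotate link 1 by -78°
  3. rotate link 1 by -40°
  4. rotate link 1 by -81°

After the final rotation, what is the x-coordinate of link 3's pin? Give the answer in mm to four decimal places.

geometry: r = 17 mm, L = 172 mm, e = 15 mm; θ starts at 0°
rotate link 1 by -78°: θ ← 0° -78° = -78°
rotate link 1 by -40°: θ ← -78° -40° = -118°
rotate link 1 by -81°: θ ← -118° -81° = -199°
crank pin P = (r cos θ, r sin θ) = (-16.073816, 5.534659)
h = r sin θ − e = 5.534659 − 15 = -9.465341
x = r cos θ + √(L² − h²) = -16.073816 + 171.739359 = 155.665543

155.6655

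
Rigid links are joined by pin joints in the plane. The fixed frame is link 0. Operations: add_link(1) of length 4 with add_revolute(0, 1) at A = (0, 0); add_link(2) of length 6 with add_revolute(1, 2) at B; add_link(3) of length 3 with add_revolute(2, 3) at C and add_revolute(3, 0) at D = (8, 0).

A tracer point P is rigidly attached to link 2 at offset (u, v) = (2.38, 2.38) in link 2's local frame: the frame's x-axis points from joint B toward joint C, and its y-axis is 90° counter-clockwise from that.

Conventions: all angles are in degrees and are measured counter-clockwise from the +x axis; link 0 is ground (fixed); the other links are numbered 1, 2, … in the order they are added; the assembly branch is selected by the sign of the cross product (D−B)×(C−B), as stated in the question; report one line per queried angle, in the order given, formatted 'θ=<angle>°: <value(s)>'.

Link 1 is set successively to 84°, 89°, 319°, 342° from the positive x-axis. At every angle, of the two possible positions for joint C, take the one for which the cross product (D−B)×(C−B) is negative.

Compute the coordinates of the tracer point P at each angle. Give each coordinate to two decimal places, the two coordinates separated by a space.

A=(0,0), D=(8.00,0)
θ=84°: B = A + 4.00·(cos84°, sin84°) = (0.4181, 3.9781)
θ=84°: |BD| = 8.5621
θ=84°: circle(B,6.00) ∩ circle(D,3.00): a=5.8578, h=1.2986
θ=84°:   candidates: C₊=(6.2086,2.4064) cross=11.119; C₋=(5.0019,0.1065) cross=-11.119
θ=84°:   branch - wants cross < 0 → take C=(5.0019,0.1065) (cross=-11.119)
θ=84°: ex = (C−B)/|BC| = (0.7640,-0.6453); ey = (0.6453,0.7640)
θ=84°: P = B + 2.38·ex + 2.38·ey = (3.7721,4.2606)
θ=89°: B = A + 4.00·(cos89°, sin89°) = (0.0698, 3.9994)
θ=89°: |BD| = 8.8816
θ=89°: circle(B,6.00) ∩ circle(D,3.00): a=5.9608, h=0.6847
θ=89°:   candidates: C₊=(5.7004,1.9266) cross=6.082; C₋=(5.0837,0.7039) cross=-6.082
θ=89°:   branch - wants cross < 0 → take C=(5.0837,0.7039) (cross=-6.082)
θ=89°: ex = (C−B)/|BC| = (0.8357,-0.5493); ey = (0.5493,0.8357)
θ=89°: P = B + 2.38·ex + 2.38·ey = (3.3659,4.6810)
θ=319°: B = A + 4.00·(cos319°, sin319°) = (3.0188, -2.6242)
θ=319°: |BD| = 5.6301
θ=319°: circle(B,6.00) ∩ circle(D,3.00): a=5.2129, h=2.9708
θ=319°:   candidates: C₊=(6.2461,2.4339) cross=16.726; C₋=(9.0155,-2.8229) cross=-16.726
θ=319°:   branch - wants cross < 0 → take C=(9.0155,-2.8229) (cross=-16.726)
θ=319°: ex = (C−B)/|BC| = (0.9995,-0.0331); ey = (0.0331,0.9995)
θ=319°: P = B + 2.38·ex + 2.38·ey = (5.4763,-0.3243)
θ=342°: B = A + 4.00·(cos342°, sin342°) = (3.8042, -1.2361)
θ=342°: |BD| = 4.3741
θ=342°: circle(B,6.00) ∩ circle(D,3.00): a=5.2734, h=2.8620
θ=342°:   candidates: C₊=(8.0539,2.9995) cross=12.519; C₋=(9.6715,-2.4912) cross=-12.519
θ=342°:   branch - wants cross < 0 → take C=(9.6715,-2.4912) (cross=-12.519)
θ=342°: ex = (C−B)/|BC| = (0.9779,-0.2092); ey = (0.2092,0.9779)
θ=342°: P = B + 2.38·ex + 2.38·ey = (6.6294,0.5934)

θ=84°: 3.77 4.26
θ=89°: 3.37 4.68
θ=319°: 5.48 -0.32
θ=342°: 6.63 0.59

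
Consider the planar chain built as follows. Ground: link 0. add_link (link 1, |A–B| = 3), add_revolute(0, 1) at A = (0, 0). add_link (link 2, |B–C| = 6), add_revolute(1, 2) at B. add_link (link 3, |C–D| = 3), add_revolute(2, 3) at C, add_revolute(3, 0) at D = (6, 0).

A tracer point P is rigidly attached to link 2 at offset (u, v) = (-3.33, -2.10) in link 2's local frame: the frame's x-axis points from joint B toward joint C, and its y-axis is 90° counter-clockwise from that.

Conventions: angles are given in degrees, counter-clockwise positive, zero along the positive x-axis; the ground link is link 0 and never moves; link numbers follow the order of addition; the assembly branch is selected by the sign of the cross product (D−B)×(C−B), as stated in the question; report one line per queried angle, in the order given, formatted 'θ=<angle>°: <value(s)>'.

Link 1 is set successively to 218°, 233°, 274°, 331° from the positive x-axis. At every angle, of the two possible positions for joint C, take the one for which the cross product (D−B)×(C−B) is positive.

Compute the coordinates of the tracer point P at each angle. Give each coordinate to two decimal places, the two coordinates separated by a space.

A=(0,0), D=(6.00,0)
θ=218°: B = A + 3.00·(cos218°, sin218°) = (-2.3640, -1.8470)
θ=218°: |BD| = 8.5655
θ=218°: circle(B,6.00) ∩ circle(D,3.00): a=5.8589, h=1.2938
θ=218°:   candidates: C₊=(3.0780,0.6797) cross=11.082; C₋=(3.6360,-1.8470) cross=-11.082
θ=218°:   branch + wants cross > 0 → take C=(3.0780,0.6797) (cross=11.082)
θ=218°: ex = (C−B)/|BC| = (0.9070,0.4211); ey = (-0.4211,0.9070)
θ=218°: P = B + -3.33·ex + -2.10·ey = (-4.5000,-5.1540)
θ=233°: B = A + 3.00·(cos233°, sin233°) = (-1.8054, -2.3959)
θ=233°: |BD| = 8.1649
θ=233°: circle(B,6.00) ∩ circle(D,3.00): a=5.7359, h=1.7606
θ=233°:   candidates: C₊=(3.1613,0.9704) cross=14.375; C₋=(4.1946,-2.3959) cross=-14.375
θ=233°:   branch + wants cross > 0 → take C=(3.1613,0.9704) (cross=14.375)
θ=233°: ex = (C−B)/|BC| = (0.8278,0.5610); ey = (-0.5610,0.8278)
θ=233°: P = B + -3.33·ex + -2.10·ey = (-3.3838,-6.0025)
θ=274°: B = A + 3.00·(cos274°, sin274°) = (0.2093, -2.9927)
θ=274°: |BD| = 6.5183
θ=274°: circle(B,6.00) ∩ circle(D,3.00): a=5.3302, h=2.7547
θ=274°:   candidates: C₊=(3.6798,1.9017) cross=17.956; C₋=(6.2093,-2.9927) cross=-17.956
θ=274°:   branch + wants cross > 0 → take C=(3.6798,1.9017) (cross=17.956)
θ=274°: ex = (C−B)/|BC| = (0.5784,0.8157); ey = (-0.8157,0.5784)
θ=274°: P = B + -3.33·ex + -2.10·ey = (-0.0038,-6.9238)
θ=331°: B = A + 3.00·(cos331°, sin331°) = (2.6239, -1.4544)
θ=331°: |BD| = 3.6761
θ=331°: circle(B,6.00) ∩ circle(D,3.00): a=5.5104, h=2.3739
θ=331°:   candidates: C₊=(6.7454,2.9059) cross=8.727; C₋=(8.6239,-1.4544) cross=-8.727
θ=331°:   branch + wants cross > 0 → take C=(6.7454,2.9059) (cross=8.727)
θ=331°: ex = (C−B)/|BC| = (0.6869,0.7267); ey = (-0.7267,0.6869)
θ=331°: P = B + -3.33·ex + -2.10·ey = (1.8625,-5.3170)

θ=218°: -4.50 -5.15
θ=233°: -3.38 -6.00
θ=274°: -0.00 -6.92
θ=331°: 1.86 -5.32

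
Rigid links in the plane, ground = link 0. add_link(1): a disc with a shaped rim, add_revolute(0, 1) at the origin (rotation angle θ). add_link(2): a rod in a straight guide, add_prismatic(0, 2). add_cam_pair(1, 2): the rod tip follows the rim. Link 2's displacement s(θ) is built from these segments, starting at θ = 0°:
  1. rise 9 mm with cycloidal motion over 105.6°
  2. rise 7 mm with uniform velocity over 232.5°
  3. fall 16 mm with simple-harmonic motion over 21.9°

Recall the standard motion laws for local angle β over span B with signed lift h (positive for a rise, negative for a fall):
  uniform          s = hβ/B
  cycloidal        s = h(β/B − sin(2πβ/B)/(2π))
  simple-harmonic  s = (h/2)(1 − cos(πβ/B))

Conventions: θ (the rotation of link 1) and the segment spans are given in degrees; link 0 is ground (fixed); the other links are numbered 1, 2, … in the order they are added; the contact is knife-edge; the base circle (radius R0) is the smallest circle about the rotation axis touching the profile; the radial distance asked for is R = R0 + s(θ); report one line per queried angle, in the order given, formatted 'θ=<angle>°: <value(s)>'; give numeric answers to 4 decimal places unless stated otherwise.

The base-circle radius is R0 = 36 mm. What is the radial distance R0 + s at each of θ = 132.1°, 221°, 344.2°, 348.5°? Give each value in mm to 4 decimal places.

segment 1 (0° to 105.6°, cycloidal, h = 9) is passed completely: s = 0.0000 + (9) = 9.0000
θ = 132.1° falls in segment 2 (105.6° to 338.1°, uniform, h = 7): β = 132.1 − 105.6 = 26.5°, B = 232.5°; Δs = 7·26.5/232.5 = 0.7978; s = 9.0000 + 0.7978 = 9.7978
θ = 221° falls in segment 2 (105.6° to 338.1°, uniform, h = 7): β = 221 − 105.6 = 115.4°, B = 232.5°; Δs = 7·115.4/232.5 = 3.4744; s = 9.0000 + 3.4744 = 12.4744
segment 2 (105.6° to 338.1°, uniform, h = 7) is passed completely: s = 9.0000 + (7) = 16.0000
θ = 344.2° falls in segment 3 (338.1° to 360°, simple-harmonic, h = -16): β = 344.2 − 338.1 = 6.1°, B = 21.9°; Δs = -16/2·(1 − cos(π·0.2785)) = -2.8724; s = 16.0000 − 2.8724 = 13.1276
θ = 348.5° falls in segment 3 (338.1° to 360°, simple-harmonic, h = -16): β = 348.5 − 338.1 = 10.4°, B = 21.9°; Δs = -16/2·(1 − cos(π·0.4749)) = -7.3695; s = 16.0000 − 7.3695 = 8.6305
θ=132.1°: R = R0 + s = 36 + 9.7978 = 45.7978
θ=221°: R = R0 + s = 36 + 12.4744 = 48.4744
θ=344.2°: R = R0 + s = 36 + 13.1276 = 49.1276
θ=348.5°: R = R0 + s = 36 + 8.6305 = 44.6305

θ=132.1°: 45.7978
θ=221°: 48.4744
θ=344.2°: 49.1276
θ=348.5°: 44.6305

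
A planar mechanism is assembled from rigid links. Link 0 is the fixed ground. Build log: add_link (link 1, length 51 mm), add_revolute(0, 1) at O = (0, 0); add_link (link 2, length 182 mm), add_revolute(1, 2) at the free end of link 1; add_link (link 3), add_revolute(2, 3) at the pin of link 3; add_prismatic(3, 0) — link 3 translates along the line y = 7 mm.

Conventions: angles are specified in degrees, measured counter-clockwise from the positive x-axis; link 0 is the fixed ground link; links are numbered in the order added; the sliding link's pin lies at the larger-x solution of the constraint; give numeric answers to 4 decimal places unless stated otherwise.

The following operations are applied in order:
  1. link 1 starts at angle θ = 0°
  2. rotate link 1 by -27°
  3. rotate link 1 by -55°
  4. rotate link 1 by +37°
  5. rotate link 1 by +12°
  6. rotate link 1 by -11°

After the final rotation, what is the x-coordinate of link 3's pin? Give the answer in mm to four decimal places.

geometry: r = 51 mm, L = 182 mm, e = 7 mm; θ starts at 0°
rotate link 1 by -27°: θ ← 0° -27° = -27°
rotate link 1 by -55°: θ ← -27° -55° = -82°
rotate link 1 by +37°: θ ← -82° +37° = -45°
rotate link 1 by +12°: θ ← -45° +12° = -33°
rotate link 1 by -11°: θ ← -33° -11° = -44°
crank pin P = (r cos θ, r sin θ) = (36.686330, -35.427577)
h = r sin θ − e = -35.427577 − 7 = -42.427577
x = r cos θ + √(L² − h²) = 36.686330 + 176.985595 = 213.671924

213.6719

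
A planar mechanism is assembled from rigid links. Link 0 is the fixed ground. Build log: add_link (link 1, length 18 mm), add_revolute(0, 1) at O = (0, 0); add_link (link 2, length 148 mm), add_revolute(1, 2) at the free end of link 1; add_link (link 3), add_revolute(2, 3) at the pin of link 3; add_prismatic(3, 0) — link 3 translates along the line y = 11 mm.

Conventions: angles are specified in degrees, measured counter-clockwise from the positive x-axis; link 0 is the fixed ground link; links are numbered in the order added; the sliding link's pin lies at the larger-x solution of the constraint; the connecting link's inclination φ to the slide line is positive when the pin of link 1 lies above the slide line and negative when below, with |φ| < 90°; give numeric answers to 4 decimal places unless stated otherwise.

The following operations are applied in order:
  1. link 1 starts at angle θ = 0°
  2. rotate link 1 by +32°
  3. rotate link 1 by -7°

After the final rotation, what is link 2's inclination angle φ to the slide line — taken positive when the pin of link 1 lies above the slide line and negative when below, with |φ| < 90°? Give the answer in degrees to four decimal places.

geometry: r = 18 mm, L = 148 mm, e = 11 mm; θ starts at 0°
rotate link 1 by +32°: θ ← 0° +32° = 32°
rotate link 1 by -7°: θ ← 32° -7° = 25°
h = r sin θ − e = 7.607129 − 11 = -3.392871
sin φ = h / L = -3.392871 / 148 = -0.02292481
φ = arcsin(-0.02292481) = -1.313610°

-1.3136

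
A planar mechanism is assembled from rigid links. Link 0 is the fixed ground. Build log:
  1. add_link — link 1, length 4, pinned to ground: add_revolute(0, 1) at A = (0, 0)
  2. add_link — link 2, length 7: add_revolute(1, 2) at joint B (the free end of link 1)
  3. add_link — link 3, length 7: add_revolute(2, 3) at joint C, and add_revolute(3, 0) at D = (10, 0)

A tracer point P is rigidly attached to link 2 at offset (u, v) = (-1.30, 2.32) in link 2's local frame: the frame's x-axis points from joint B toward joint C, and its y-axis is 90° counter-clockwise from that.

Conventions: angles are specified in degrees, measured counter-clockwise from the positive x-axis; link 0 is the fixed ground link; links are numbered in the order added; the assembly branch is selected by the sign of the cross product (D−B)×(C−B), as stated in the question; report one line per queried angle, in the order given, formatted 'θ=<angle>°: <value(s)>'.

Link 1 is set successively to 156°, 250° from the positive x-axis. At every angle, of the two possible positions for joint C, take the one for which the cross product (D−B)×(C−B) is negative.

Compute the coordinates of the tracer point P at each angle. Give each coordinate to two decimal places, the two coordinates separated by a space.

A=(0,0), D=(10.00,0)
θ=156°: B = A + 4.00·(cos156°, sin156°) = (-3.6542, 1.6269)
θ=156°: |BD| = 13.7508
θ=156°: circle(B,7.00) ∩ circle(D,7.00): a=6.8754, h=1.3149
θ=156°:   candidates: C₊=(3.3285,2.1192) cross=18.082; C₋=(3.0173,-0.4922) cross=-18.082
θ=156°:   branch - wants cross < 0 → take C=(3.0173,-0.4922) (cross=-18.082)
θ=156°: ex = (C−B)/|BC| = (0.9531,-0.3027); ey = (0.3027,0.9531)
θ=156°: P = B + -1.30·ex + 2.32·ey = (-4.1908,4.2316)
θ=250°: B = A + 4.00·(cos250°, sin250°) = (-1.3681, -3.7588)
θ=250°: |BD| = 11.9734
θ=250°: circle(B,7.00) ∩ circle(D,7.00): a=5.9867, h=3.6276
θ=250°:   candidates: C₊=(3.1772,1.5648) cross=43.435; C₋=(5.4548,-5.3236) cross=-43.435
θ=250°:   branch - wants cross < 0 → take C=(5.4548,-5.3236) (cross=-43.435)
θ=250°: ex = (C−B)/|BC| = (0.9747,-0.2235); ey = (0.2235,0.9747)
θ=250°: P = B + -1.30·ex + 2.32·ey = (-2.1165,-1.2069)

θ=156°: -4.19 4.23
θ=250°: -2.12 -1.21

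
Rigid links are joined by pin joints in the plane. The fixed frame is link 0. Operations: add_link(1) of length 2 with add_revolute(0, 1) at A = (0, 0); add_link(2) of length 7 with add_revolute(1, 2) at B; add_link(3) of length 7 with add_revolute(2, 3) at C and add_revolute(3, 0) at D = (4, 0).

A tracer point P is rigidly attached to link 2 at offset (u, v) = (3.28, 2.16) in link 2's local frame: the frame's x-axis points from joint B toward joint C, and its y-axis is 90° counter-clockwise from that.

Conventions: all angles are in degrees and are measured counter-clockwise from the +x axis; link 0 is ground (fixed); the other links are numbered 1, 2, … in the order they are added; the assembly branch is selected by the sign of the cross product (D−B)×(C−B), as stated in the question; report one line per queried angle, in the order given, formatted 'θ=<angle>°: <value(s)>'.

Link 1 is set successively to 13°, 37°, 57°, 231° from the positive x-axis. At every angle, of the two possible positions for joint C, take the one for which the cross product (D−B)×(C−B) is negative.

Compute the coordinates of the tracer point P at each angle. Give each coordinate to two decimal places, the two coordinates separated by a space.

A=(0,0), D=(4.00,0)
θ=13°: B = A + 2.00·(cos13°, sin13°) = (1.9487, 0.4499)
θ=13°: |BD| = 2.1000
θ=13°: circle(B,7.00) ∩ circle(D,7.00): a=1.0500, h=6.9208
θ=13°:   candidates: C₊=(4.4571,6.9851) cross=14.534; C₋=(1.4917,-6.5352) cross=-14.534
θ=13°:   branch - wants cross < 0 → take C=(1.4917,-6.5352) (cross=-14.534)
θ=13°: ex = (C−B)/|BC| = (-0.0653,-0.9979); ey = (0.9979,-0.0653)
θ=13°: P = B + 3.28·ex + 2.16·ey = (3.8900,-2.9641)
θ=37°: B = A + 2.00·(cos37°, sin37°) = (1.5973, 1.2036)
θ=37°: |BD| = 2.6873
θ=37°: circle(B,7.00) ∩ circle(D,7.00): a=1.3437, h=6.8698
θ=37°:   candidates: C₊=(5.8755,6.7441) cross=18.462; C₋=(-0.2783,-5.5404) cross=-18.462
θ=37°:   branch - wants cross < 0 → take C=(-0.2783,-5.5404) (cross=-18.462)
θ=37°: ex = (C−B)/|BC| = (-0.2679,-0.9634); ey = (0.9634,-0.2679)
θ=37°: P = B + 3.28·ex + 2.16·ey = (2.7995,-2.5352)
θ=57°: B = A + 2.00·(cos57°, sin57°) = (1.0893, 1.6773)
θ=57°: |BD| = 3.3594
θ=57°: circle(B,7.00) ∩ circle(D,7.00): a=1.6797, h=6.7955
θ=57°:   candidates: C₊=(5.9376,6.7265) cross=22.829; C₋=(-0.8483,-5.0492) cross=-22.829
θ=57°:   branch - wants cross < 0 → take C=(-0.8483,-5.0492) (cross=-22.829)
θ=57°: ex = (C−B)/|BC| = (-0.2768,-0.9609); ey = (0.9609,-0.2768)
θ=57°: P = B + 3.28·ex + 2.16·ey = (2.2570,-2.0724)
θ=231°: B = A + 2.00·(cos231°, sin231°) = (-1.2586, -1.5543)
θ=231°: |BD| = 5.4835
θ=231°: circle(B,7.00) ∩ circle(D,7.00): a=2.7418, h=6.4407
θ=231°:   candidates: C₊=(-0.4549,5.3994) cross=35.318; C₋=(3.1963,-6.9537) cross=-35.318
θ=231°:   branch - wants cross < 0 → take C=(3.1963,-6.9537) (cross=-35.318)
θ=231°: ex = (C−B)/|BC| = (0.6364,-0.7713); ey = (0.7713,0.6364)
θ=231°: P = B + 3.28·ex + 2.16·ey = (2.4949,-2.7096)

θ=13°: 3.89 -2.96
θ=37°: 2.80 -2.54
θ=57°: 2.26 -2.07
θ=231°: 2.49 -2.71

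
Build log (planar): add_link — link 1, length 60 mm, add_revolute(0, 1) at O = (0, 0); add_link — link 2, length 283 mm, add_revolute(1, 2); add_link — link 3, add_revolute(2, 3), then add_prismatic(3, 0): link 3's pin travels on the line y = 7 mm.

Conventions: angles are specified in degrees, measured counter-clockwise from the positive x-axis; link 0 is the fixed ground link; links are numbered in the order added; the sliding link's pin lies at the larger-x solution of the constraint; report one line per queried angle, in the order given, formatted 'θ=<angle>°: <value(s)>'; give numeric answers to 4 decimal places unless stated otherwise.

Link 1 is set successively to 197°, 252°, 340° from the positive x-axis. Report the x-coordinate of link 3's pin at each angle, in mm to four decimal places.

geometry: r = 60 mm, L = 283 mm, e = 7 mm
θ=197°: crank pin P = (r cos θ, r sin θ) = (-57.378285, -17.542302)
θ=197°: h = r sin θ − e = -17.542302 − 7 = -24.542302
θ=197°: x = r cos θ + √(L² − h²) = -57.378285 + 281.933814 = 224.555529
θ=252°: crank pin P = (r cos θ, r sin θ) = (-18.541020, -57.063391)
θ=252°: h = r sin θ − e = -57.063391 − 7 = -64.063391
θ=252°: x = r cos θ + √(L² − h²) = -18.541020 + 275.653554 = 257.112535
θ=340°: crank pin P = (r cos θ, r sin θ) = (56.381557, -20.521209)
θ=340°: h = r sin θ − e = -20.521209 − 7 = -27.521209
θ=340°: x = r cos θ + √(L² − h²) = 56.381557 + 281.658629 = 338.040186

θ=197°: 224.5555
θ=252°: 257.1125
θ=340°: 338.0402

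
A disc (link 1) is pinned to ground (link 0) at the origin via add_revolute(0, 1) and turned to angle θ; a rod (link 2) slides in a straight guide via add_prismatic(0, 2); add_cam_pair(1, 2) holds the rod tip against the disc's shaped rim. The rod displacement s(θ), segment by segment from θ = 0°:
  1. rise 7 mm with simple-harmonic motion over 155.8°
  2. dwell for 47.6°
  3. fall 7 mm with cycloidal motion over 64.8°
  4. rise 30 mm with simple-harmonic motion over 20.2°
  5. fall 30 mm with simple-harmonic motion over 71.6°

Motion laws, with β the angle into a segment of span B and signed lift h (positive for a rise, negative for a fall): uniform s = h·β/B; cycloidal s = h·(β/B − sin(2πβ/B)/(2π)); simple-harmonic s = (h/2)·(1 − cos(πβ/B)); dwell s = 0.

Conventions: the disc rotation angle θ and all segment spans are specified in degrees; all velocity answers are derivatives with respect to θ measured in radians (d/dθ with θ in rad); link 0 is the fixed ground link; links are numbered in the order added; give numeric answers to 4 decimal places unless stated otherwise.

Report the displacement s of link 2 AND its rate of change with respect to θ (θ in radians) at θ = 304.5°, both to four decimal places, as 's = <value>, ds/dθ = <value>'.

segment 1 (0° to 155.8°, simple-harmonic, h = 7) is passed completely: s = 0.0000 + (7) = 7.0000
segment 2 (155.8° to 203.4°, dwell): s unchanged at 7.0000
segment 3 (203.4° to 268.2°, cycloidal, h = -7) is passed completely: s = 7.0000 + (-7) = 0.0000
segment 4 (268.2° to 288.4°, simple-harmonic, h = 30) is passed completely: s = 0.0000 + (30) = 30.0000
θ = 304.5° falls in segment 5 (288.4° to 360°, simple-harmonic, h = -30): β = 304.5 − 288.4 = 16.1°, B = 71.6°; Δs = -30/2·(1 − cos(π·0.2249)) = -3.5896; s = 30.0000 − 3.5896 = 26.4104
velocity in seg [288.4°–360°] (simple-harmonic), θ in radians: β = 16.1° = 0.2810 rad, B = 71.6° = 1.2497 rad; ds/dθ = (πh/(2B)) sin(πβ/B) = (π·(-30)/(2·1.2497)) sin(π·0.2249) = -24.477775 mm/rad

s = 26.4104, ds/dθ = -24.4778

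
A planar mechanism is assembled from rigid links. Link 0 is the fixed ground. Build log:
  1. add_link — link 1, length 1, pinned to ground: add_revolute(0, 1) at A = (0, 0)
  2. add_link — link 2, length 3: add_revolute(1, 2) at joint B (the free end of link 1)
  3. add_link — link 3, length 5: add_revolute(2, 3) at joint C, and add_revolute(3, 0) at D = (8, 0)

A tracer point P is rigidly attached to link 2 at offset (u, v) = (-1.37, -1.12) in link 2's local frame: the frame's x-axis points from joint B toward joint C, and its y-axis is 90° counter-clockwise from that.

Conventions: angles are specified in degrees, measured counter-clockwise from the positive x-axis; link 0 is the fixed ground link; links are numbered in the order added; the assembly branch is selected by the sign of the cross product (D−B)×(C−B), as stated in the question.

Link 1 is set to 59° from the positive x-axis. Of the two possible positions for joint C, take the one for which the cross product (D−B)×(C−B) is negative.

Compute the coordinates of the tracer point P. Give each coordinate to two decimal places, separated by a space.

A=(0,0), D=(8.00,0)
B = A + 1.00·(cos59°, sin59°) = (0.5150, 0.8572)
|BD| = 7.5339
circle(B,3.00) ∩ circle(D,5.00): a=2.7051, h=1.2971
  candidates: C₊=(3.3501,1.8381) cross=9.773; C₋=(3.0550,-0.7393) cross=-9.773
  branch - wants cross < 0 → take C=(3.0550,-0.7393) (cross=-9.773)
ex = (C−B)/|BC| = (0.8466,-0.5322); ey = (0.5322,0.8466)
P = B + -1.37·ex + -1.12·ey = (-1.2409,0.6380)

-1.24 0.64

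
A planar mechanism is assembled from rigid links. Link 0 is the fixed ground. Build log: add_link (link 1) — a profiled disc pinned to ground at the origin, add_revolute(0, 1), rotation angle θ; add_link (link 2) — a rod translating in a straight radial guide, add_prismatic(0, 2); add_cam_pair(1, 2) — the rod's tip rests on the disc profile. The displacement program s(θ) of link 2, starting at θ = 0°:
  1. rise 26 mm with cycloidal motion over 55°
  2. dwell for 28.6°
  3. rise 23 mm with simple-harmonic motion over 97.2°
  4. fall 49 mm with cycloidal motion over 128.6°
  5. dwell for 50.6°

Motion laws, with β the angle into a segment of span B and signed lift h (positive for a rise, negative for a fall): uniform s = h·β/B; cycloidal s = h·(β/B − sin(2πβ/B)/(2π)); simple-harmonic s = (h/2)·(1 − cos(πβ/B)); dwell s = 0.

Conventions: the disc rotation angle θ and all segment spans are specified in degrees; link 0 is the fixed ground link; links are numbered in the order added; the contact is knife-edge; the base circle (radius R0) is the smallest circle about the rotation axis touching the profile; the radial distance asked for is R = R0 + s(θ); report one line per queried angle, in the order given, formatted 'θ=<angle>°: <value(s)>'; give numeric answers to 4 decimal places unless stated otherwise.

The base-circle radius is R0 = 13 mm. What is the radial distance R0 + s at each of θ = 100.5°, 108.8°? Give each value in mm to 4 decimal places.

seg 1 [0°–55°] cycloidal, h=26: full span → s += 26 → s = 26.0000
seg 2 [55°–83.6°] dwell: s stays 26.0000
seg 3 [83.6°–180.8°] simple-harmonic, h=23: θ=100.5° here. β=16.9, B=97.2. 23/2·(1 − cos(π·0.1739)) = 1.6733 → s = 27.6733
seg 3 [83.6°–180.8°] simple-harmonic, h=23: θ=108.8° here. β=25.2, B=97.2. 23/2·(1 − cos(π·0.2593)) = 3.6082 → s = 29.6082
θ=100.5°: R = R0 + s = 13 + 27.6733 = 40.6733
θ=108.8°: R = R0 + s = 13 + 29.6082 = 42.6082

θ=100.5°: 40.6733
θ=108.8°: 42.6082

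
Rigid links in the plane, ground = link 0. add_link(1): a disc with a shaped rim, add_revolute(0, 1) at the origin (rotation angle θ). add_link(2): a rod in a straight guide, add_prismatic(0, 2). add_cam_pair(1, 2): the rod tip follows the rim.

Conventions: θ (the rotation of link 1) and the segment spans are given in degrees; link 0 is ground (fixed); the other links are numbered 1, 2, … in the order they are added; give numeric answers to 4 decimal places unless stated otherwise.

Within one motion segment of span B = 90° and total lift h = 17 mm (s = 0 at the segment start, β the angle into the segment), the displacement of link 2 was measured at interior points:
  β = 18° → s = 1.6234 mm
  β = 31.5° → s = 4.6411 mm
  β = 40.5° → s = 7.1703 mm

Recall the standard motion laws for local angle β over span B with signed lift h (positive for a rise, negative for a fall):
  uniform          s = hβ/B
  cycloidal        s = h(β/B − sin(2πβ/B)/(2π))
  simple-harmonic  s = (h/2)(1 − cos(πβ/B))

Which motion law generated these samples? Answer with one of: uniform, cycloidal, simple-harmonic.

candidates at β/B = r: uniform s = h·r (linear in β); cycloidal s = h·(r − sin(2πr)/(2π)); simple-harmonic s = (h/2)(1 − cos(πr))
β=18°: printed 1.6234 | uniform 3.4000, cycloidal 0.8268, simple-harmonic 1.6234
β=31.5°: printed 4.6411 | uniform 5.9500, cycloidal 3.7611, simple-harmonic 4.6411
β=40.5°: printed 7.1703 | uniform 7.6500, cycloidal 6.8139, simple-harmonic 7.1703
only one law matches every sample → simple-harmonic

simple-harmonic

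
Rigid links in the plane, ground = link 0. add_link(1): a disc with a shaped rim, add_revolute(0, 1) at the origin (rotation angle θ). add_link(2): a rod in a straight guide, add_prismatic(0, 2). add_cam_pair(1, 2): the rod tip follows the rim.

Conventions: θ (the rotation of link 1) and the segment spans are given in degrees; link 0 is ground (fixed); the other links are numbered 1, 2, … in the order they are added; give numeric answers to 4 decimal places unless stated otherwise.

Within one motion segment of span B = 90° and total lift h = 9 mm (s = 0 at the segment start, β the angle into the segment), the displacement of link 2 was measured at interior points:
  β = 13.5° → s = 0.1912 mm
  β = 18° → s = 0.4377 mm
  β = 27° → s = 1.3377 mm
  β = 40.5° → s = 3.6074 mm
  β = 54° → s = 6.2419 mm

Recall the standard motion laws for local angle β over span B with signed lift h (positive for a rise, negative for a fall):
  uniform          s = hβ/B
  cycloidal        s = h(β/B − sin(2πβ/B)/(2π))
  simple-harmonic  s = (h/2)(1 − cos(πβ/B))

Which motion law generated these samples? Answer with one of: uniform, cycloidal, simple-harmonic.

candidates at β/B = r: uniform s = h·r (linear in β); cycloidal s = h·(r − sin(2πr)/(2π)); simple-harmonic s = (h/2)(1 − cos(πr))
β=13.5°: printed 0.1912 | uniform 1.3500, cycloidal 0.1912, simple-harmonic 0.4905
β=18°: printed 0.4377 | uniform 1.8000, cycloidal 0.4377, simple-harmonic 0.8594
β=27°: printed 1.3377 | uniform 2.7000, cycloidal 1.3377, simple-harmonic 1.8550
β=40.5°: printed 3.6074 | uniform 4.0500, cycloidal 3.6074, simple-harmonic 3.7960
β=54°: printed 6.2419 | uniform 5.4000, cycloidal 6.2419, simple-harmonic 5.8906
only one law matches every sample → cycloidal

cycloidal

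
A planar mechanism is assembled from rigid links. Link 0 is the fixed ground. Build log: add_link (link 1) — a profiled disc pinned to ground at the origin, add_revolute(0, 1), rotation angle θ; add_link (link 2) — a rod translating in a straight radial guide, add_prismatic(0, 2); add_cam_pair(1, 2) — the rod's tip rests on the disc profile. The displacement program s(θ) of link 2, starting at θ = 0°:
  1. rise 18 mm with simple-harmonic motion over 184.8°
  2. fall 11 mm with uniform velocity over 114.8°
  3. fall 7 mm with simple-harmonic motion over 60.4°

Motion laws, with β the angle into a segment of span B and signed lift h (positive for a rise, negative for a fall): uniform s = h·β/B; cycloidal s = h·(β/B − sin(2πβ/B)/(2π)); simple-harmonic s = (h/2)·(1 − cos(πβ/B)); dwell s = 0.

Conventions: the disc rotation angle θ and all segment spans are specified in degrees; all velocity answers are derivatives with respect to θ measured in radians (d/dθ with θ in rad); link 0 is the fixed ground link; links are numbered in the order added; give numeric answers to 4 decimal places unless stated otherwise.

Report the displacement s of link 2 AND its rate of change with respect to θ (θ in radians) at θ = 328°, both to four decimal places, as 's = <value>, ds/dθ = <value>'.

seg 1 [0°–184.8°] simple-harmonic, h=18: full span → s += 18 → s = 18.0000
seg 2 [184.8°–299.6°] uniform, h=-11: full span → s += -11 → s = 7.0000
seg 3 [299.6°–360°] simple-harmonic, h=-7: θ=328° here. β=28.4, B=60.4. -7/2·(1 − cos(π·0.4702)) = -3.1728 → s = 3.8272
velocity in seg [299.6°–360°] (simple-harmonic), θ in radians: β = 28.4° = 0.4957 rad, B = 60.4° = 1.0542 rad; ds/dθ = (πh/(2B)) sin(πβ/B) = (π·(-7)/(2·1.0542)) sin(π·0.4702) = -10.384783 mm/rad

s = 3.8272, ds/dθ = -10.3848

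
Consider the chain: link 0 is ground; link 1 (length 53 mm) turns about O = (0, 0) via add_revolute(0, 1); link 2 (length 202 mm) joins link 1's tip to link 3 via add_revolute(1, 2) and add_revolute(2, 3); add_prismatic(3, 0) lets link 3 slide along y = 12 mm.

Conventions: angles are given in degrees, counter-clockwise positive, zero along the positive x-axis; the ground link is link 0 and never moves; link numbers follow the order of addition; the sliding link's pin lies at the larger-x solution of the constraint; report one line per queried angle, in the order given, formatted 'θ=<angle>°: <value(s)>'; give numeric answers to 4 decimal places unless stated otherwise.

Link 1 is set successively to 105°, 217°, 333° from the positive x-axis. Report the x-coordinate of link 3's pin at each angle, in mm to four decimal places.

geometry: r = 53 mm, L = 202 mm, e = 12 mm
θ=105°: crank pin P = (r cos θ, r sin θ) = (-13.717409, 51.194069)
θ=105°: h = r sin θ − e = 51.194069 − 12 = 39.194069
θ=105°: x = r cos θ + √(L² − h²) = -13.717409 + 198.161109 = 184.443699
θ=217°: crank pin P = (r cos θ, r sin θ) = (-42.327682, -31.896196)
θ=217°: h = r sin θ − e = -31.896196 − 12 = -43.896196
θ=217°: x = r cos θ + √(L² − h²) = -42.327682 + 197.172828 = 154.845146
θ=333°: crank pin P = (r cos θ, r sin θ) = (47.223346, -24.061496)
θ=333°: h = r sin θ − e = -24.061496 − 12 = -36.061496
θ=333°: x = r cos θ + √(L² − h²) = 47.223346 + 198.755046 = 245.978392

θ=105°: 184.4437
θ=217°: 154.8451
θ=333°: 245.9784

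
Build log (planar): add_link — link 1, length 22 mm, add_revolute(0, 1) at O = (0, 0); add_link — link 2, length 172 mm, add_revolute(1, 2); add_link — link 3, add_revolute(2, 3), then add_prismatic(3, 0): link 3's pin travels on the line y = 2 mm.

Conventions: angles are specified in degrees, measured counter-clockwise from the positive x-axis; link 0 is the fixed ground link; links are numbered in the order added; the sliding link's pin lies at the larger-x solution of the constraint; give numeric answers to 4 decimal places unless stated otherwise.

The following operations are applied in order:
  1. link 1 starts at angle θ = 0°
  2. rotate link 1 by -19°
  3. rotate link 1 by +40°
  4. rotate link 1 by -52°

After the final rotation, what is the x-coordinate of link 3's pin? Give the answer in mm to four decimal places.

geometry: r = 22 mm, L = 172 mm, e = 2 mm; θ starts at 0°
rotate link 1 by -19°: θ ← 0° -19° = -19°
rotate link 1 by +40°: θ ← -19° +40° = 21°
rotate link 1 by -52°: θ ← 21° -52° = -31°
crank pin P = (r cos θ, r sin θ) = (18.857681, -11.330838)
h = r sin θ − e = -11.330838 − 2 = -13.330838
x = r cos θ + √(L² − h²) = 18.857681 + 171.482619 = 190.340300

190.3403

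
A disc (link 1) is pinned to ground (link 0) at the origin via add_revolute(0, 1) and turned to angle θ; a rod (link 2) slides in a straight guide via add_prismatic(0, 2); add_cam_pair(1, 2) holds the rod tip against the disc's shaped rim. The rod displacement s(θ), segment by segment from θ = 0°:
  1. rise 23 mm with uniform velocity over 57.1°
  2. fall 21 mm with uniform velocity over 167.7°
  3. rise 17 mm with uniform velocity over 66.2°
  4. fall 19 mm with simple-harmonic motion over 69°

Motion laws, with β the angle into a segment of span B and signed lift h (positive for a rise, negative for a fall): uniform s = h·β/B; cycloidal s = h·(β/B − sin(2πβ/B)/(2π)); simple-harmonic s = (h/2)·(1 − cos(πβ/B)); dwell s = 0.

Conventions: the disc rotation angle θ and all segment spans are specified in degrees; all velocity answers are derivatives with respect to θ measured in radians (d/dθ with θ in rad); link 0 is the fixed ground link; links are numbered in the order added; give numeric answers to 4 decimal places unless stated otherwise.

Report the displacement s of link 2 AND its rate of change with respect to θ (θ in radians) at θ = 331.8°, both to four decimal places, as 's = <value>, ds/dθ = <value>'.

segment 1 (0° to 57.1°, uniform, h = 23) is passed completely: s = 0.0000 + (23) = 23.0000
segment 2 (57.1° to 224.8°, uniform, h = -21) is passed completely: s = 23.0000 + (-21) = 2.0000
segment 3 (224.8° to 291°, uniform, h = 17) is passed completely: s = 2.0000 + (17) = 19.0000
θ = 331.8° falls in segment 4 (291° to 360°, simple-harmonic, h = -19): β = 331.8 − 291 = 40.8°, B = 69°; Δs = -19/2·(1 − cos(π·0.5913)) = -12.1878; s = 19.0000 − 12.1878 = 6.8122
velocity in seg [291°–360°] (simple-harmonic), θ in radians: β = 40.8° = 0.7121 rad, B = 69° = 1.2043 rad; ds/dθ = (πh/(2B)) sin(πβ/B) = (π·(-19)/(2·1.2043)) sin(π·0.5913) = -23.770051 mm/rad

s = 6.8122, ds/dθ = -23.7701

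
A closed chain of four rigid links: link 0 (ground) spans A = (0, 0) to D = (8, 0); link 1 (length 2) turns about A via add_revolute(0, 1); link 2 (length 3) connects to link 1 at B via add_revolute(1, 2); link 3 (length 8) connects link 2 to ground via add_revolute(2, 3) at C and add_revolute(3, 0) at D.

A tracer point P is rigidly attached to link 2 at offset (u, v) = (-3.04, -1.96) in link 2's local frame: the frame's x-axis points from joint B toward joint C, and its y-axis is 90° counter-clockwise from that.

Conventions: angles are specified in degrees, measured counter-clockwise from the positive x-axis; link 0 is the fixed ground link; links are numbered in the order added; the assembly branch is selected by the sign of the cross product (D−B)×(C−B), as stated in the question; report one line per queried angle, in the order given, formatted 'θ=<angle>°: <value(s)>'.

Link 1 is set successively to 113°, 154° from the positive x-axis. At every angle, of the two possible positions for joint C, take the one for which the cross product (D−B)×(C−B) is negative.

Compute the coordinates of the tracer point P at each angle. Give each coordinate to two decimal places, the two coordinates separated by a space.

A=(0,0), D=(8.00,0)
θ=113°: B = A + 2.00·(cos113°, sin113°) = (-0.7815, 1.8410)
θ=113°: |BD| = 8.9724
θ=113°: circle(B,3.00) ∩ circle(D,8.00): a=1.4212, h=2.6420
θ=113°:   candidates: C₊=(1.1516,4.1352) cross=23.705; C₋=(0.0674,-1.0364) cross=-23.705
θ=113°:   branch - wants cross < 0 → take C=(0.0674,-1.0364) (cross=-23.705)
θ=113°: ex = (C−B)/|BC| = (0.2830,-0.9591); ey = (0.9591,0.2830)
θ=113°: P = B + -3.04·ex + -1.96·ey = (-3.5216,4.2022)
θ=154°: B = A + 2.00·(cos154°, sin154°) = (-1.7976, 0.8767)
θ=154°: |BD| = 9.8367
θ=154°: circle(B,3.00) ∩ circle(D,8.00): a=2.1227, h=2.1199
θ=154°:   candidates: C₊=(0.5056,2.7990) cross=20.853; C₋=(0.1277,-1.4239) cross=-20.853
θ=154°:   branch - wants cross < 0 → take C=(0.1277,-1.4239) (cross=-20.853)
θ=154°: ex = (C−B)/|BC| = (0.6418,-0.7669); ey = (0.7669,0.6418)
θ=154°: P = B + -3.04·ex + -1.96·ey = (-5.2517,1.9502)

θ=113°: -3.52 4.20
θ=154°: -5.25 1.95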